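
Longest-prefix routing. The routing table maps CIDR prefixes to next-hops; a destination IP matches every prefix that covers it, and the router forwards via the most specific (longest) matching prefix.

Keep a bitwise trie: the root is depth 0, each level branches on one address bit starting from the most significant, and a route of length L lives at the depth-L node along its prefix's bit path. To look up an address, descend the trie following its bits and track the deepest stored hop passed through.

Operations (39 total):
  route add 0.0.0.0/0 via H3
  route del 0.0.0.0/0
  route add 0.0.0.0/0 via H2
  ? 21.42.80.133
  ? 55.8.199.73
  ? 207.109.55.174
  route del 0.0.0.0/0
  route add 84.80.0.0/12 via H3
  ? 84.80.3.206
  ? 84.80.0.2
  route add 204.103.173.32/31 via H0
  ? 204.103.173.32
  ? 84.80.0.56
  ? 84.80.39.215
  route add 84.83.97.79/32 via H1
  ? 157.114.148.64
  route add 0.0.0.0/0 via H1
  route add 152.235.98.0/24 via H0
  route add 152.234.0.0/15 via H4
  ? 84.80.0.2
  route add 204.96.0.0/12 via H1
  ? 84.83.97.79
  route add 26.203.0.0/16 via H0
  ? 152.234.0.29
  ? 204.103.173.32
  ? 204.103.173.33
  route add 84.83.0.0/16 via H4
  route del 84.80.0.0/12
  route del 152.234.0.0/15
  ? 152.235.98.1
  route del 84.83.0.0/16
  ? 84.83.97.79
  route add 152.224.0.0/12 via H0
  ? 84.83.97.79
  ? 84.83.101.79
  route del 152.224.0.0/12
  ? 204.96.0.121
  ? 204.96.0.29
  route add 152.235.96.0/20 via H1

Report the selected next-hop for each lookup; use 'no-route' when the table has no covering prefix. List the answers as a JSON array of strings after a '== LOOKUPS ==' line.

Trace:
  + 0.0.0.0/0 (H3) depth=0
  - 0.0.0.0/0 clear@0
  + 0.0.0.0/0 (H2) depth=0
  Q 21.42.80.133: descend ε ; hops seen [H2] ; pick H2
  Q 55.8.199.73: descend ε ; hops seen [H2] ; pick H2
  Q 207.109.55.174: descend ε ; hops seen [H2] ; pick H2
  - 0.0.0.0/0 clear@0
  + 84.80.0.0/12 (H3) depth=12
  Q 84.80.3.206: descend 010101000101 ; hops seen [H3] ; pick H3
  Q 84.80.0.2: descend 010101000101 ; hops seen [H3] ; pick H3
  + 204.103.173.32/31 (H0) depth=31
  Q 204.103.173.32: descend 1100110001100111101011010010000 ; hops seen [H0] ; pick H0
  Q 84.80.0.56: descend 010101000101 ; hops seen [H3] ; pick H3
  Q 84.80.39.215: descend 010101000101 ; hops seen [H3] ; pick H3
  + 84.83.97.79/32 (H1) depth=32
  Q 157.114.148.64: descend 1 ; hops seen [∅] ; pick no-route
  + 0.0.0.0/0 (H1) depth=0
  + 152.235.98.0/24 (H0) depth=24
  + 152.234.0.0/15 (H4) depth=15
  Q 84.80.0.2: descend 01010100010100 ; hops seen [H1,H3] ; pick H3
  + 204.96.0.0/12 (H1) depth=12
  Q 84.83.97.79: descend 01010100010100110110000101001111 ; hops seen [H1,H3,H1] ; pick H1
  + 26.203.0.0/16 (H0) depth=16
  Q 152.234.0.29: descend 100110001110101 ; hops seen [H1,H4] ; pick H4
  Q 204.103.173.32: descend 1100110001100111101011010010000 ; hops seen [H1,H1,H0] ; pick H0
  Q 204.103.173.33: descend 1100110001100111101011010010000 ; hops seen [H1,H1,H0] ; pick H0
  + 84.83.0.0/16 (H4) depth=16
  - 84.80.0.0/12 clear@12
  - 152.234.0.0/15 clear@15
  Q 152.235.98.1: descend 100110001110101101100010 ; hops seen [H1,H0] ; pick H0
  - 84.83.0.0/16 clear@16
  Q 84.83.97.79: descend 01010100010100110110000101001111 ; hops seen [H1,H1] ; pick H1
  + 152.224.0.0/12 (H0) depth=12
  Q 84.83.97.79: descend 01010100010100110110000101001111 ; hops seen [H1,H1] ; pick H1
  Q 84.83.101.79: descend 010101000101001101100 ; hops seen [H1] ; pick H1
  - 152.224.0.0/12 clear@12
  Q 204.96.0.121: descend 1100110001100 ; hops seen [H1,H1] ; pick H1
  Q 204.96.0.29: descend 1100110001100 ; hops seen [H1,H1] ; pick H1
  + 152.235.96.0/20 (H1) depth=20

== LOOKUPS ==
["H2","H2","H2","H3","H3","H0","H3","H3","no-route","H3","H1","H4","H0","H0","H0","H1","H1","H1","H1","H1"]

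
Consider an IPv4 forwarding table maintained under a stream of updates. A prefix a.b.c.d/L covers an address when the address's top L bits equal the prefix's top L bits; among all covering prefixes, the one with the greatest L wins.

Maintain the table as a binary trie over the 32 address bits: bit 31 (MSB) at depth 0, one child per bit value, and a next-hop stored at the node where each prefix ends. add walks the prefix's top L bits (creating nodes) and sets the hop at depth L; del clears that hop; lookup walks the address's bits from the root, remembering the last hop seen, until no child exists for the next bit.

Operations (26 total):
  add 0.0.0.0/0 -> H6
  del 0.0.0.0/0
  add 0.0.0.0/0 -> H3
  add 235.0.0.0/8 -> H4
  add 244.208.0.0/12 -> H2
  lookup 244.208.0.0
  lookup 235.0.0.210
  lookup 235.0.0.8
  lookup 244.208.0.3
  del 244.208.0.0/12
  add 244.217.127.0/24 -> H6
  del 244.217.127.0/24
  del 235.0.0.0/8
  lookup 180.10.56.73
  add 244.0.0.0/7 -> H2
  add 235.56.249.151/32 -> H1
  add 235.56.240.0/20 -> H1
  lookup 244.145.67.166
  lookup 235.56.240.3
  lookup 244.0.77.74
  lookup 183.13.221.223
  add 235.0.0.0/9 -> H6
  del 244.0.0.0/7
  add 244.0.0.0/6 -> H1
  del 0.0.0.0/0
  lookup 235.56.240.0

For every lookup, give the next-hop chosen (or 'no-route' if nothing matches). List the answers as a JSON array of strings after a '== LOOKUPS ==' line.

Process each operation:
  + 0.0.0.0/0 (H6) depth=0
  - 0.0.0.0/0 clear@0
  + 0.0.0.0/0 (H3) depth=0
  + 235.0.0.0/8 (H4) depth=8
  + 244.208.0.0/12 (H2) depth=12
  Q 244.208.0.0: descend 111101001101 ; hops seen [H3,H2] ; pick H2
  Q 235.0.0.210: descend 11101011 ; hops seen [H3,H4] ; pick H4
  Q 235.0.0.8: descend 11101011 ; hops seen [H3,H4] ; pick H4
  Q 244.208.0.3: descend 111101001101 ; hops seen [H3,H2] ; pick H2
  - 244.208.0.0/12 clear@12
  + 244.217.127.0/24 (H6) depth=24
  - 244.217.127.0/24 clear@24
  - 235.0.0.0/8 clear@8
  Q 180.10.56.73: descend 1 ; hops seen [H3] ; pick H3
  + 244.0.0.0/7 (H2) depth=7
  + 235.56.249.151/32 (H1) depth=32
  + 235.56.240.0/20 (H1) depth=20
  Q 244.145.67.166: descend 111101001 ; hops seen [H3,H2] ; pick H2
  Q 235.56.240.3: descend 11101011001110001111 ; hops seen [H3,H1] ; pick H1
  Q 244.0.77.74: descend 11110100 ; hops seen [H3,H2] ; pick H2
  Q 183.13.221.223: descend 1 ; hops seen [H3] ; pick H3
  + 235.0.0.0/9 (H6) depth=9
  - 244.0.0.0/7 clear@7
  + 244.0.0.0/6 (H1) depth=6
  - 0.0.0.0/0 clear@0
  Q 235.56.240.0: descend 11101011001110001111 ; hops seen [H6,H1] ; pick H1

== LOOKUPS ==
["H2","H4","H4","H2","H3","H2","H1","H2","H3","H1"]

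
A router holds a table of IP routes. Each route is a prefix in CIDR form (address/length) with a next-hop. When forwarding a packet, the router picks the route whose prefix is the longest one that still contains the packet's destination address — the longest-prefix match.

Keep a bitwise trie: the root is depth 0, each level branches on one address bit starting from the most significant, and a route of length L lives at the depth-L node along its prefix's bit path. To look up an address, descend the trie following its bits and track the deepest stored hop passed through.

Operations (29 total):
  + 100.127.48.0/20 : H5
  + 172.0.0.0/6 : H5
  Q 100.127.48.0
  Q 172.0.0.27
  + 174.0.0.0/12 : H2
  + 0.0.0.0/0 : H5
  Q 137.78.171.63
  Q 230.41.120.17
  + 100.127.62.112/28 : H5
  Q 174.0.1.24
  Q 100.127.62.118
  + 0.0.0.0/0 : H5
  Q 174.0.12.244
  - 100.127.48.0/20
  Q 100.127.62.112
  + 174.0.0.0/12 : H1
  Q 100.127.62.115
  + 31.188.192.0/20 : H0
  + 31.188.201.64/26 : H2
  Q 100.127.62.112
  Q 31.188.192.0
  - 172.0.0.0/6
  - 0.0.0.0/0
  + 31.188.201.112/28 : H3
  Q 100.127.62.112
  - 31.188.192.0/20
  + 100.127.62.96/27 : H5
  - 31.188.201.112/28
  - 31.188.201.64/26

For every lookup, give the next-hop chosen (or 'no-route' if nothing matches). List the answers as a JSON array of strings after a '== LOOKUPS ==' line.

Apply in order:
  + 100.127.48.0/20 (H5) depth=20
  + 172.0.0.0/6 (H5) depth=6
  lookup 100.127.48.0: bits 01100100011111110011 walk d0:-→d1:-→d2:-→d3:-→d4:-→d5:-→d6:-→d7:-→d8:-→d9:-→d10:-→d11:-→d12:-→d13:-→d14:-→d15:-→d16:-→d17:-→d18:-→d19:-→d20:H5 -> H5
  lookup 172.0.0.27: bits 101011 walk d0:-→d1:-→d2:-→d3:-→d4:-→d5:-→d6:H5 -> H5
  + 174.0.0.0/12 (H2) depth=12
  + 0.0.0.0/0 (H5) depth=0
  lookup 137.78.171.63: bits 10 walk d0:H5→d1:-→d2:- -> H5
  lookup 230.41.120.17: bits 1 walk d0:H5→d1:- -> H5
  + 100.127.62.112/28 (H5) depth=28
  lookup 174.0.1.24: bits 101011100000 walk d0:H5→d1:-→d2:-→d3:-→d4:-→d5:-→d6:H5→d7:-→d8:-→d9:-→d10:-→d11:-→d12:H2 -> H2
  lookup 100.127.62.118: bits 0110010001111111001111100111 walk d0:H5→d1:-→d2:-→d3:-→d4:-→d5:-→d6:-→d7:-→d8:-→d9:-→d10:-→d11:-→d12:-→d13:-→d14:-→d15:-→d16:-→d17:-→d18:-→d19:-→d20:H5→d21:-→d22:-→d23:-→d24:-→d25:-→d26:-→d27:-→d28:H5 -> H5
  + 0.0.0.0/0 (H5) depth=0
  lookup 174.0.12.244: bits 101011100000 walk d0:H5→d1:-→d2:-→d3:-→d4:-→d5:-→d6:H5→d7:-→d8:-→d9:-→d10:-→d11:-→d12:H2 -> H2
  - 100.127.48.0/20 clear@20
  lookup 100.127.62.112: bits 0110010001111111001111100111 walk d0:H5→d1:-→d2:-→d3:-→d4:-→d5:-→d6:-→d7:-→d8:-→d9:-→d10:-→d11:-→d12:-→d13:-→d14:-→d15:-→d16:-→d17:-→d18:-→d19:-→d20:-→d21:-→d22:-→d23:-→d24:-→d25:-→d26:-→d27:-→d28:H5 -> H5
  + 174.0.0.0/12 (H1) depth=12
  lookup 100.127.62.115: bits 0110010001111111001111100111 walk d0:H5→d1:-→d2:-→d3:-→d4:-→d5:-→d6:-→d7:-→d8:-→d9:-→d10:-→d11:-→d12:-→d13:-→d14:-→d15:-→d16:-→d17:-→d18:-→d19:-→d20:-→d21:-→d22:-→d23:-→d24:-→d25:-→d26:-→d27:-→d28:H5 -> H5
  + 31.188.192.0/20 (H0) depth=20
  + 31.188.201.64/26 (H2) depth=26
  lookup 100.127.62.112: bits 0110010001111111001111100111 walk d0:H5→d1:-→d2:-→d3:-→d4:-→d5:-→d6:-→d7:-→d8:-→d9:-→d10:-→d11:-→d12:-→d13:-→d14:-→d15:-→d16:-→d17:-→d18:-→d19:-→d20:-→d21:-→d22:-→d23:-→d24:-→d25:-→d26:-→d27:-→d28:H5 -> H5
  lookup 31.188.192.0: bits 00011111101111001100 walk d0:H5→d1:-→d2:-→d3:-→d4:-→d5:-→d6:-→d7:-→d8:-→d9:-→d10:-→d11:-→d12:-→d13:-→d14:-→d15:-→d16:-→d17:-→d18:-→d19:-→d20:H0 -> H0
  - 172.0.0.0/6 clear@6
  - 0.0.0.0/0 clear@0
  + 31.188.201.112/28 (H3) depth=28
  lookup 100.127.62.112: bits 0110010001111111001111100111 walk d0:-→d1:-→d2:-→d3:-→d4:-→d5:-→d6:-→d7:-→d8:-→d9:-→d10:-→d11:-→d12:-→d13:-→d14:-→d15:-→d16:-→d17:-→d18:-→d19:-→d20:-→d21:-→d22:-→d23:-→d24:-→d25:-→d26:-→d27:-→d28:H5 -> H5
  - 31.188.192.0/20 clear@20
  + 100.127.62.96/27 (H5) depth=27
  - 31.188.201.112/28 clear@28
  - 31.188.201.64/26 clear@26

== LOOKUPS ==
["H5","H5","H5","H5","H2","H5","H2","H5","H5","H5","H0","H5"]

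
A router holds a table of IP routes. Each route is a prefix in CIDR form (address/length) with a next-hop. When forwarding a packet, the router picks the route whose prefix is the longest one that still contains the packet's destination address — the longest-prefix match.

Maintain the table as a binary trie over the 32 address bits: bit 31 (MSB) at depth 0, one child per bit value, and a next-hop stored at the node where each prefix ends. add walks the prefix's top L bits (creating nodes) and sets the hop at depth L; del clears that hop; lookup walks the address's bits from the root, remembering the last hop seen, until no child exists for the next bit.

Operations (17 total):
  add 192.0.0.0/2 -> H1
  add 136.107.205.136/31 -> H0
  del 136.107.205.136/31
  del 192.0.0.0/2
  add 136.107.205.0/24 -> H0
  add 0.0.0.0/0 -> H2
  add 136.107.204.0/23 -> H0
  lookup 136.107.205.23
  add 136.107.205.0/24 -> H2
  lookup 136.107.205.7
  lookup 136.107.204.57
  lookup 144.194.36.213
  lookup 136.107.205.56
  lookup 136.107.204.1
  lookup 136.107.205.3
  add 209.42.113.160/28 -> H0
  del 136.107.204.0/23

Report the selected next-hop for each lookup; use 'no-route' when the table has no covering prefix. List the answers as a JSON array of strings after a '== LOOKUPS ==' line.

Apply in order:
  add 192.0.0.0/2 -> H1 at depth 2
  add 136.107.205.136/31 -> H0 at depth 31
  del 136.107.205.136/31 (clear depth 31)
  del 192.0.0.0/2 (clear depth 2)
  add 136.107.205.0/24 -> H0 at depth 24
  add 0.0.0.0/0 -> H2 at depth 0
  add 136.107.204.0/23 -> H0 at depth 23
  lookup 136.107.205.23: bits 100010000110101111001101 walk d0:H2→d1:-→d2:-→d3:-→d4:-→d5:-→d6:-→d7:-→d8:-→d9:-→d10:-→d11:-→d12:-→d13:-→d14:-→d15:-→d16:-→d17:-→d18:-→d19:-→d20:-→d21:-→d22:-→d23:H0→d24:H0 -> H0
  add 136.107.205.0/24 -> H2 at depth 24
  lookup 136.107.205.7: bits 100010000110101111001101 walk d0:H2→d1:-→d2:-→d3:-→d4:-→d5:-→d6:-→d7:-→d8:-→d9:-→d10:-→d11:-→d12:-→d13:-→d14:-→d15:-→d16:-→d17:-→d18:-→d19:-→d20:-→d21:-→d22:-→d23:H0→d24:H2 -> H2
  lookup 136.107.204.57: bits 10001000011010111100110 walk d0:H2→d1:-→d2:-→d3:-→d4:-→d5:-→d6:-→d7:-→d8:-→d9:-→d10:-→d11:-→d12:-→d13:-→d14:-→d15:-→d16:-→d17:-→d18:-→d19:-→d20:-→d21:-→d22:-→d23:H0 -> H0
  lookup 144.194.36.213: bits 100 walk d0:H2→d1:-→d2:-→d3:- -> H2
  lookup 136.107.205.56: bits 100010000110101111001101 walk d0:H2→d1:-→d2:-→d3:-→d4:-→d5:-→d6:-→d7:-→d8:-→d9:-→d10:-→d11:-→d12:-→d13:-→d14:-→d15:-→d16:-→d17:-→d18:-→d19:-→d20:-→d21:-→d22:-→d23:H0→d24:H2 -> H2
  lookup 136.107.204.1: bits 10001000011010111100110 walk d0:H2→d1:-→d2:-→d3:-→d4:-→d5:-→d6:-→d7:-→d8:-→d9:-→d10:-→d11:-→d12:-→d13:-→d14:-→d15:-→d16:-→d17:-→d18:-→d19:-→d20:-→d21:-→d22:-→d23:H0 -> H0
  lookup 136.107.205.3: bits 100010000110101111001101 walk d0:H2→d1:-→d2:-→d3:-→d4:-→d5:-→d6:-→d7:-→d8:-→d9:-→d10:-→d11:-→d12:-→d13:-→d14:-→d15:-→d16:-→d17:-→d18:-→d19:-→d20:-→d21:-→d22:-→d23:H0→d24:H2 -> H2
  add 209.42.113.160/28 -> H0 at depth 28
  del 136.107.204.0/23 (clear depth 23)

== LOOKUPS ==
["H0","H2","H0","H2","H2","H0","H2"]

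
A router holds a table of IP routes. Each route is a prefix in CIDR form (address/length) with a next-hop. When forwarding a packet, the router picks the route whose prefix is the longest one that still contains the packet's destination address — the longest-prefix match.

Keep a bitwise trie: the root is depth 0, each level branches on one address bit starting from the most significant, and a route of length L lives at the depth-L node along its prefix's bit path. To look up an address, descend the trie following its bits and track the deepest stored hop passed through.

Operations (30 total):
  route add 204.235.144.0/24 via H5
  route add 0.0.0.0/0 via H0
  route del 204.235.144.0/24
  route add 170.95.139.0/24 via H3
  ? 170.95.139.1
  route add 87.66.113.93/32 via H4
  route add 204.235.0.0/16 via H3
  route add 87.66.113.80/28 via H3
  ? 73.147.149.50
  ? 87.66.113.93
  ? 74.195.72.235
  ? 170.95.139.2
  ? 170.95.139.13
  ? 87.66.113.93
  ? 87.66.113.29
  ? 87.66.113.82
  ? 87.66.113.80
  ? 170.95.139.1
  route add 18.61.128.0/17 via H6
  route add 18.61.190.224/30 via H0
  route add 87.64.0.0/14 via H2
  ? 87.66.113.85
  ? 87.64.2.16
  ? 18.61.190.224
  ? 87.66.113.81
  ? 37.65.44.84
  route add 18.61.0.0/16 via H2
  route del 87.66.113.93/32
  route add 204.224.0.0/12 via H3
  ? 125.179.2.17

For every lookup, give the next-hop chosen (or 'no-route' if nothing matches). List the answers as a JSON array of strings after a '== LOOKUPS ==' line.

Apply in order:
  add 204.235.144.0/24 -> H5 at depth 24
  add 0.0.0.0/0 -> H0 at depth 0
  del 204.235.144.0/24 (clear depth 24)
  add 170.95.139.0/24 -> H3 at depth 24
  ? 170.95.139.1  path d0:H0→d1:-→d2:-→d3:-→d4:-→d5:-→d6:-→d7:-→d8:-→d9:-→d10:-→d11:-→d12:-→d13:-→d14:-→d15:-→d16:-→d17:-→d18:-→d19:-→d20:-→d21:-→d22:-→d23:-→d24:H3  best=H3
  add 87.66.113.93/32 -> H4 at depth 32
  add 204.235.0.0/16 -> H3 at depth 16
  add 87.66.113.80/28 -> H3 at depth 28
  ? 73.147.149.50  path d0:H0→d1:-→d2:-→d3:-  best=H0
  ? 87.66.113.93  path d0:H0→d1:-→d2:-→d3:-→d4:-→d5:-→d6:-→d7:-→d8:-→d9:-→d10:-→d11:-→d12:-→d13:-→d14:-→d15:-→d16:-→d17:-→d18:-→d19:-→d20:-→d21:-→d22:-→d23:-→d24:-→d25:-→d26:-→d27:-→d28:H3→d29:-→d30:-→d31:-→d32:H4  best=H4
  ? 74.195.72.235  path d0:H0→d1:-→d2:-→d3:-  best=H0
  ? 170.95.139.2  path d0:H0→d1:-→d2:-→d3:-→d4:-→d5:-→d6:-→d7:-→d8:-→d9:-→d10:-→d11:-→d12:-→d13:-→d14:-→d15:-→d16:-→d17:-→d18:-→d19:-→d20:-→d21:-→d22:-→d23:-→d24:H3  best=H3
  ? 170.95.139.13  path d0:H0→d1:-→d2:-→d3:-→d4:-→d5:-→d6:-→d7:-→d8:-→d9:-→d10:-→d11:-→d12:-→d13:-→d14:-→d15:-→d16:-→d17:-→d18:-→d19:-→d20:-→d21:-→d22:-→d23:-→d24:H3  best=H3
  ? 87.66.113.93  path d0:H0→d1:-→d2:-→d3:-→d4:-→d5:-→d6:-→d7:-→d8:-→d9:-→d10:-→d11:-→d12:-→d13:-→d14:-→d15:-→d16:-→d17:-→d18:-→d19:-→d20:-→d21:-→d22:-→d23:-→d24:-→d25:-→d26:-→d27:-→d28:H3→d29:-→d30:-→d31:-→d32:H4  best=H4
  ? 87.66.113.29  path d0:H0→d1:-→d2:-→d3:-→d4:-→d5:-→d6:-→d7:-→d8:-→d9:-→d10:-→d11:-→d12:-→d13:-→d14:-→d15:-→d16:-→d17:-→d18:-→d19:-→d20:-→d21:-→d22:-→d23:-→d24:-→d25:-  best=H0
  ? 87.66.113.82  path d0:H0→d1:-→d2:-→d3:-→d4:-→d5:-→d6:-→d7:-→d8:-→d9:-→d10:-→d11:-→d12:-→d13:-→d14:-→d15:-→d16:-→d17:-→d18:-→d19:-→d20:-→d21:-→d22:-→d23:-→d24:-→d25:-→d26:-→d27:-→d28:H3  best=H3
  ? 87.66.113.80  path d0:H0→d1:-→d2:-→d3:-→d4:-→d5:-→d6:-→d7:-→d8:-→d9:-→d10:-→d11:-→d12:-→d13:-→d14:-→d15:-→d16:-→d17:-→d18:-→d19:-→d20:-→d21:-→d22:-→d23:-→d24:-→d25:-→d26:-→d27:-→d28:H3  best=H3
  ? 170.95.139.1  path d0:H0→d1:-→d2:-→d3:-→d4:-→d5:-→d6:-→d7:-→d8:-→d9:-→d10:-→d11:-→d12:-→d13:-→d14:-→d15:-→d16:-→d17:-→d18:-→d19:-→d20:-→d21:-→d22:-→d23:-→d24:H3  best=H3
  add 18.61.128.0/17 -> H6 at depth 17
  add 18.61.190.224/30 -> H0 at depth 30
  add 87.64.0.0/14 -> H2 at depth 14
  ? 87.66.113.85  path d0:H0→d1:-→d2:-→d3:-→d4:-→d5:-→d6:-→d7:-→d8:-→d9:-→d10:-→d11:-→d12:-→d13:-→d14:H2→d15:-→d16:-→d17:-→d18:-→d19:-→d20:-→d21:-→d22:-→d23:-→d24:-→d25:-→d26:-→d27:-→d28:H3  best=H3
  ? 87.64.2.16  path d0:H0→d1:-→d2:-→d3:-→d4:-→d5:-→d6:-→d7:-→d8:-→d9:-→d10:-→d11:-→d12:-→d13:-→d14:H2  best=H2
  ? 18.61.190.224  path d0:H0→d1:-→d2:-→d3:-→d4:-→d5:-→d6:-→d7:-→d8:-→d9:-→d10:-→d11:-→d12:-→d13:-→d14:-→d15:-→d16:-→d17:H6→d18:-→d19:-→d20:-→d21:-→d22:-→d23:-→d24:-→d25:-→d26:-→d27:-→d28:-→d29:-→d30:H0  best=H0
  ? 87.66.113.81  path d0:H0→d1:-→d2:-→d3:-→d4:-→d5:-→d6:-→d7:-→d8:-→d9:-→d10:-→d11:-→d12:-→d13:-→d14:H2→d15:-→d16:-→d17:-→d18:-→d19:-→d20:-→d21:-→d22:-→d23:-→d24:-→d25:-→d26:-→d27:-→d28:H3  best=H3
  ? 37.65.44.84  path d0:H0→d1:-→d2:-  best=H0
  add 18.61.0.0/16 -> H2 at depth 16
  del 87.66.113.93/32 (clear depth 32)
  add 204.224.0.0/12 -> H3 at depth 12
  ? 125.179.2.17  path d0:H0→d1:-→d2:-  best=H0

== LOOKUPS ==
["H3","H0","H4","H0","H3","H3","H4","H0","H3","H3","H3","H3","H2","H0","H3","H0","H0"]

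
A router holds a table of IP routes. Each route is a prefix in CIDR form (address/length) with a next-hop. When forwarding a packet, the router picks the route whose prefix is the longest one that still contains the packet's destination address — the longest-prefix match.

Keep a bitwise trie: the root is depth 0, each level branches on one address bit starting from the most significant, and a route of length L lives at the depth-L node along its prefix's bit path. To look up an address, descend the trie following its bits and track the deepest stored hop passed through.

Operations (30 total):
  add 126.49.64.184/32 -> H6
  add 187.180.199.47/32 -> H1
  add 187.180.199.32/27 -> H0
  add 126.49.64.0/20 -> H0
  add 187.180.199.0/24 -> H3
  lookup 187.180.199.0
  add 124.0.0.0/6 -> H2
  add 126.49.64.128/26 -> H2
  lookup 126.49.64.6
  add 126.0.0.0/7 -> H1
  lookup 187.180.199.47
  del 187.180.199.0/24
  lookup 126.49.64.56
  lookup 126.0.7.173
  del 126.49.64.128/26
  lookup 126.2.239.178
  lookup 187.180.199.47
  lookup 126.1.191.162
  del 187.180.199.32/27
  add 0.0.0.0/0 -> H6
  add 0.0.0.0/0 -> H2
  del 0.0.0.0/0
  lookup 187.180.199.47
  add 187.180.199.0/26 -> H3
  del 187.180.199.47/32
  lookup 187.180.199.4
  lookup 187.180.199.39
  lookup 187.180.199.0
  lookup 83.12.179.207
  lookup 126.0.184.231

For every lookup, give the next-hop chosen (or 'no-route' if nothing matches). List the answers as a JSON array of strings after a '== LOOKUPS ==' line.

Apply in order:
  + 126.49.64.184/32 (H6) depth=32
  + 187.180.199.47/32 (H1) depth=32
  + 187.180.199.32/27 (H0) depth=27
  + 126.49.64.0/20 (H0) depth=20
  + 187.180.199.0/24 (H3) depth=24
  Q 187.180.199.0: descend 10111011101101001100011100 ; hops seen [H3] ; pick H3
  + 124.0.0.0/6 (H2) depth=6
  + 126.49.64.128/26 (H2) depth=26
  Q 126.49.64.6: descend 011111100011000101000000 ; hops seen [H2,H0] ; pick H0
  + 126.0.0.0/7 (H1) depth=7
  Q 187.180.199.47: descend 10111011101101001100011100101111 ; hops seen [H3,H0,H1] ; pick H1
  - 187.180.199.0/24 clear@24
  Q 126.49.64.56: descend 011111100011000101000000 ; hops seen [H2,H1,H0] ; pick H0
  Q 126.0.7.173: descend 0111111000 ; hops seen [H2,H1] ; pick H1
  - 126.49.64.128/26 clear@26
  Q 126.2.239.178: descend 0111111000 ; hops seen [H2,H1] ; pick H1
  Q 187.180.199.47: descend 10111011101101001100011100101111 ; hops seen [H0,H1] ; pick H1
  Q 126.1.191.162: descend 0111111000 ; hops seen [H2,H1] ; pick H1
  - 187.180.199.32/27 clear@27
  + 0.0.0.0/0 (H6) depth=0
  + 0.0.0.0/0 (H2) depth=0
  - 0.0.0.0/0 clear@0
  Q 187.180.199.47: descend 10111011101101001100011100101111 ; hops seen [H1] ; pick H1
  + 187.180.199.0/26 (H3) depth=26
  - 187.180.199.47/32 clear@32
  Q 187.180.199.4: descend 10111011101101001100011100 ; hops seen [H3] ; pick H3
  Q 187.180.199.39: descend 1011101110110100110001110010 ; hops seen [H3] ; pick H3
  Q 187.180.199.0: descend 10111011101101001100011100 ; hops seen [H3] ; pick H3
  Q 83.12.179.207: descend 01 ; hops seen [∅] ; pick no-route
  Q 126.0.184.231: descend 0111111000 ; hops seen [H2,H1] ; pick H1

== LOOKUPS ==
["H3","H0","H1","H0","H1","H1","H1","H1","H1","H3","H3","H3","no-route","H1"]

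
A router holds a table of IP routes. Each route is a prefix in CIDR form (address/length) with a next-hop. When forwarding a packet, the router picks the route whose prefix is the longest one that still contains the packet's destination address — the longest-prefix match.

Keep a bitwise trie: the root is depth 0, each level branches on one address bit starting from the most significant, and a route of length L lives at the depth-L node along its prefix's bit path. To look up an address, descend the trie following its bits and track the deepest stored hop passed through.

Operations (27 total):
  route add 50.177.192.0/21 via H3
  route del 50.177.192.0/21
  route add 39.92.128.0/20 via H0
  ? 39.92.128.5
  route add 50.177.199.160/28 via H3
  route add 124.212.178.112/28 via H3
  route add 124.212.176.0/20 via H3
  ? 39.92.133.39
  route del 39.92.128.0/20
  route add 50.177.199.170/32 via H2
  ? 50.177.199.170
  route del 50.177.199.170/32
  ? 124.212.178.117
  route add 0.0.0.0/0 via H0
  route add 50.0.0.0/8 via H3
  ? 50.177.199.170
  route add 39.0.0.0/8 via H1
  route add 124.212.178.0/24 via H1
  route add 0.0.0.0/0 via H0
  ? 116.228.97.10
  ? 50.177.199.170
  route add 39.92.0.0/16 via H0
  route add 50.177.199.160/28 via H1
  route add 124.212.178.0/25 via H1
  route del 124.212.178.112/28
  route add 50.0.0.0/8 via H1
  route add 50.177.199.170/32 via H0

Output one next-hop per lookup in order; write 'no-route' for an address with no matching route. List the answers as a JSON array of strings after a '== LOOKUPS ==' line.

Process each operation:
  + 50.177.192.0/21 (H3) depth=21
  del 50.177.192.0/21 (clear depth 21)
  + 39.92.128.0/20 (H0) depth=20
  Q 39.92.128.5: descend 00100111010111001000 ; hops seen [H0] ; pick H0
  + 50.177.199.160/28 (H3) depth=28
  + 124.212.178.112/28 (H3) depth=28
  + 124.212.176.0/20 (H3) depth=20
  Q 39.92.133.39: descend 00100111010111001000 ; hops seen [H0] ; pick H0
  del 39.92.128.0/20 (clear depth 20)
  + 50.177.199.170/32 (H2) depth=32
  Q 50.177.199.170: descend 00110010101100011100011110101010 ; hops seen [H3,H2] ; pick H2
  del 50.177.199.170/32 (clear depth 32)
  Q 124.212.178.117: descend 0111110011010100101100100111 ; hops seen [H3,H3] ; pick H3
  + 0.0.0.0/0 (H0) depth=0
  + 50.0.0.0/8 (H3) depth=8
  Q 50.177.199.170: descend 00110010101100011100011110101010 ; hops seen [H0,H3,H3] ; pick H3
  + 39.0.0.0/8 (H1) depth=8
  + 124.212.178.0/24 (H1) depth=24
  + 0.0.0.0/0 (H0) depth=0
  Q 116.228.97.10: descend 0111 ; hops seen [H0] ; pick H0
  Q 50.177.199.170: descend 00110010101100011100011110101010 ; hops seen [H0,H3,H3] ; pick H3
  + 39.92.0.0/16 (H0) depth=16
  + 50.177.199.160/28 (H1) depth=28
  + 124.212.178.0/25 (H1) depth=25
  del 124.212.178.112/28 (clear depth 28)
  + 50.0.0.0/8 (H1) depth=8
  + 50.177.199.170/32 (H0) depth=32

== LOOKUPS ==
["H0","H0","H2","H3","H3","H0","H3"]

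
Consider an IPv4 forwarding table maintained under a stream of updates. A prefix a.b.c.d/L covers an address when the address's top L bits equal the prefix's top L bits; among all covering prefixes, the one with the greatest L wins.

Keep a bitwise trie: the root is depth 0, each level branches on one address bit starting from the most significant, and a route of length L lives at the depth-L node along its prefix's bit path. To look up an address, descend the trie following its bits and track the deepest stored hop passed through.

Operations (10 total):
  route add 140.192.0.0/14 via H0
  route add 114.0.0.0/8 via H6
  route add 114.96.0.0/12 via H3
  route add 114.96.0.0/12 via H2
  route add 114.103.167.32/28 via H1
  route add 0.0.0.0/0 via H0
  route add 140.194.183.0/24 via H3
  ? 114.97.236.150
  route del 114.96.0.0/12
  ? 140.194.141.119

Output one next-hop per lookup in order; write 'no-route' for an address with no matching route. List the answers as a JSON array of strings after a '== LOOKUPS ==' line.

Trace:
  + 140.192.0.0/14 (H0) depth=14
  + 114.0.0.0/8 (H6) depth=8
  + 114.96.0.0/12 (H3) depth=12
  + 114.96.0.0/12 (H2) depth=12
  + 114.103.167.32/28 (H1) depth=28
  + 0.0.0.0/0 (H0) depth=0
  + 140.194.183.0/24 (H3) depth=24
  Q 114.97.236.150: descend 0111001001100 ; hops seen [H0,H6,H2] ; pick H2
  - 114.96.0.0/12 clear@12
  Q 140.194.141.119: descend 100011001100001010 ; hops seen [H0,H0] ; pick H0

== LOOKUPS ==
["H2","H0"]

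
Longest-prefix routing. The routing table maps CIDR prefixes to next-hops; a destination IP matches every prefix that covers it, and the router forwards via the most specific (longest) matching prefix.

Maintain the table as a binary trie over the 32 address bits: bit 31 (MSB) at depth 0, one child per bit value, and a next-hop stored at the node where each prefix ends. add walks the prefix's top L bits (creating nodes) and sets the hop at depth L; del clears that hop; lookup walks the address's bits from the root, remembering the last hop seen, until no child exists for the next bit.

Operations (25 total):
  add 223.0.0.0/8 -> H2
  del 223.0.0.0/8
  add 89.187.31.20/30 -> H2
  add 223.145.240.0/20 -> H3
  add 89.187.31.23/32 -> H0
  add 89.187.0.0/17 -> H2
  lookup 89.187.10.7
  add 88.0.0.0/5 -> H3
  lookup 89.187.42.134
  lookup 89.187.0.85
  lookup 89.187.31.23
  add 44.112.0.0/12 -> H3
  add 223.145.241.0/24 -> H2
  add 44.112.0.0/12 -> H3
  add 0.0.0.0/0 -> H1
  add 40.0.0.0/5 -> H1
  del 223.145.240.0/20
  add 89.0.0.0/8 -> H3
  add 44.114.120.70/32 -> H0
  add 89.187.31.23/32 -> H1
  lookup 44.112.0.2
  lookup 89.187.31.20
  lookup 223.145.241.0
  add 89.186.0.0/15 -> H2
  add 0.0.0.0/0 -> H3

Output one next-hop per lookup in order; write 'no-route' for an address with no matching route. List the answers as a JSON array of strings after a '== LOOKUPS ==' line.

Trace:
  add 223.0.0.0/8 -> H2 at depth 8
  del 223.0.0.0/8 (clear depth 8)
  add 89.187.31.20/30 -> H2 at depth 30
  add 223.145.240.0/20 -> H3 at depth 20
  add 89.187.31.23/32 -> H0 at depth 32
  add 89.187.0.0/17 -> H2 at depth 17
  lookup 89.187.10.7: bits 0101100110111011000 walk d0:-→d1:-→d2:-→d3:-→d4:-→d5:-→d6:-→d7:-→d8:-→d9:-→d10:-→d11:-→d12:-→d13:-→d14:-→d15:-→d16:-→d17:H2→d18:-→d19:- -> H2
  add 88.0.0.0/5 -> H3 at depth 5
  lookup 89.187.42.134: bits 010110011011101100 walk d0:-→d1:-→d2:-→d3:-→d4:-→d5:H3→d6:-→d7:-→d8:-→d9:-→d10:-→d11:-→d12:-→d13:-→d14:-→d15:-→d16:-→d17:H2→d18:- -> H2
  lookup 89.187.0.85: bits 0101100110111011000 walk d0:-→d1:-→d2:-→d3:-→d4:-→d5:H3→d6:-→d7:-→d8:-→d9:-→d10:-→d11:-→d12:-→d13:-→d14:-→d15:-→d16:-→d17:H2→d18:-→d19:- -> H2
  lookup 89.187.31.23: bits 01011001101110110001111100010111 walk d0:-→d1:-→d2:-→d3:-→d4:-→d5:H3→d6:-→d7:-→d8:-→d9:-→d10:-→d11:-→d12:-→d13:-→d14:-→d15:-→d16:-→d17:H2→d18:-→d19:-→d20:-→d21:-→d22:-→d23:-→d24:-→d25:-→d26:-→d27:-→d28:-→d29:-→d30:H2→d31:-→d32:H0 -> H0
  add 44.112.0.0/12 -> H3 at depth 12
  add 223.145.241.0/24 -> H2 at depth 24
  add 44.112.0.0/12 -> H3 at depth 12
  add 0.0.0.0/0 -> H1 at depth 0
  add 40.0.0.0/5 -> H1 at depth 5
  del 223.145.240.0/20 (clear depth 20)
  add 89.0.0.0/8 -> H3 at depth 8
  add 44.114.120.70/32 -> H0 at depth 32
  add 89.187.31.23/32 -> H1 at depth 32
  lookup 44.112.0.2: bits 00101100011100 walk d0:H1→d1:-→d2:-→d3:-→d4:-→d5:H1→d6:-→d7:-→d8:-→d9:-→d10:-→d11:-→d12:H3→d13:-→d14:- -> H3
  lookup 89.187.31.20: bits 010110011011101100011111000101 walk d0:H1→d1:-→d2:-→d3:-→d4:-→d5:H3→d6:-→d7:-→d8:H3→d9:-→d10:-→d11:-→d12:-→d13:-→d14:-→d15:-→d16:-→d17:H2→d18:-→d19:-→d20:-→d21:-→d22:-→d23:-→d24:-→d25:-→d26:-→d27:-→d28:-→d29:-→d30:H2 -> H2
  lookup 223.145.241.0: bits 110111111001000111110001 walk d0:H1→d1:-→d2:-→d3:-→d4:-→d5:-→d6:-→d7:-→d8:-→d9:-→d10:-→d11:-→d12:-→d13:-→d14:-→d15:-→d16:-→d17:-→d18:-→d19:-→d20:-→d21:-→d22:-→d23:-→d24:H2 -> H2
  add 89.186.0.0/15 -> H2 at depth 15
  add 0.0.0.0/0 -> H3 at depth 0

== LOOKUPS ==
["H2","H2","H2","H0","H3","H2","H2"]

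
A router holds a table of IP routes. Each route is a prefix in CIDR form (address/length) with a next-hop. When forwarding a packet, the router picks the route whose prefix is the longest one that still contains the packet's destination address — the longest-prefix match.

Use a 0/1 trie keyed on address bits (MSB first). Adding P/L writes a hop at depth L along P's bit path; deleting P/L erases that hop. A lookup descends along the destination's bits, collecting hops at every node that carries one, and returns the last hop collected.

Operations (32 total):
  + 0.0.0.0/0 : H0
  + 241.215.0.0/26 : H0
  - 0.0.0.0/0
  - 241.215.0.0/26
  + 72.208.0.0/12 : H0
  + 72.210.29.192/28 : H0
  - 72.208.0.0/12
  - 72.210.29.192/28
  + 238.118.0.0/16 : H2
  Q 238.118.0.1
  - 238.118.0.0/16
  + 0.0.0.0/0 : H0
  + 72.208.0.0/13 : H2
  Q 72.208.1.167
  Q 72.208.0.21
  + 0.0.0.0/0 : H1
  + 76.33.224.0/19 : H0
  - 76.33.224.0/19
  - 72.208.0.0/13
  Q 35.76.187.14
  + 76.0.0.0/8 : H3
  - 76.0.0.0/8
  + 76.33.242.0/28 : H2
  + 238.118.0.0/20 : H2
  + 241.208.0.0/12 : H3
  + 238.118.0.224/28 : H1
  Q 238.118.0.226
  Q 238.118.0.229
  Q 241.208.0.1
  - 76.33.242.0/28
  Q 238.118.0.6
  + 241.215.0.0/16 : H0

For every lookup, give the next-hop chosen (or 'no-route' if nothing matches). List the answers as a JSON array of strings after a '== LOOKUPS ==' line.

Apply in order:
  + 0.0.0.0/0 (H0) depth=0
  + 241.215.0.0/26 (H0) depth=26
  del 0.0.0.0/0 (clear depth 0)
  del 241.215.0.0/26 (clear depth 26)
  + 72.208.0.0/12 (H0) depth=12
  + 72.210.29.192/28 (H0) depth=28
  del 72.208.0.0/12 (clear depth 12)
  del 72.210.29.192/28 (clear depth 28)
  + 238.118.0.0/16 (H2) depth=16
  lookup 238.118.0.1: bits 1110111001110110 walk d0:-→d1:-→d2:-→d3:-→d4:-→d5:-→d6:-→d7:-→d8:-→d9:-→d10:-→d11:-→d12:-→d13:-→d14:-→d15:-→d16:H2 -> H2
  del 238.118.0.0/16 (clear depth 16)
  + 0.0.0.0/0 (H0) depth=0
  + 72.208.0.0/13 (H2) depth=13
  lookup 72.208.1.167: bits 01001000110100 walk d0:H0→d1:-→d2:-→d3:-→d4:-→d5:-→d6:-→d7:-→d8:-→d9:-→d10:-→d11:-→d12:-→d13:H2→d14:- -> H2
  lookup 72.208.0.21: bits 01001000110100 walk d0:H0→d1:-→d2:-→d3:-→d4:-→d5:-→d6:-→d7:-→d8:-→d9:-→d10:-→d11:-→d12:-→d13:H2→d14:- -> H2
  + 0.0.0.0/0 (H1) depth=0
  + 76.33.224.0/19 (H0) depth=19
  del 76.33.224.0/19 (clear depth 19)
  del 72.208.0.0/13 (clear depth 13)
  lookup 35.76.187.14: bits 0 walk d0:H1→d1:- -> H1
  + 76.0.0.0/8 (H3) depth=8
  del 76.0.0.0/8 (clear depth 8)
  + 76.33.242.0/28 (H2) depth=28
  + 238.118.0.0/20 (H2) depth=20
  + 241.208.0.0/12 (H3) depth=12
  + 238.118.0.224/28 (H1) depth=28
  lookup 238.118.0.226: bits 1110111001110110000000001110 walk d0:H1→d1:-→d2:-→d3:-→d4:-→d5:-→d6:-→d7:-→d8:-→d9:-→d10:-→d11:-→d12:-→d13:-→d14:-→d15:-→d16:-→d17:-→d18:-→d19:-→d20:H2→d21:-→d22:-→d23:-→d24:-→d25:-→d26:-→d27:-→d28:H1 -> H1
  lookup 238.118.0.229: bits 1110111001110110000000001110 walk d0:H1→d1:-→d2:-→d3:-→d4:-→d5:-→d6:-→d7:-→d8:-→d9:-→d10:-→d11:-→d12:-→d13:-→d14:-→d15:-→d16:-→d17:-→d18:-→d19:-→d20:H2→d21:-→d22:-→d23:-→d24:-→d25:-→d26:-→d27:-→d28:H1 -> H1
  lookup 241.208.0.1: bits 1111000111010 walk d0:H1→d1:-→d2:-→d3:-→d4:-→d5:-→d6:-→d7:-→d8:-→d9:-→d10:-→d11:-→d12:H3→d13:- -> H3
  del 76.33.242.0/28 (clear depth 28)
  lookup 238.118.0.6: bits 111011100111011000000000 walk d0:H1→d1:-→d2:-→d3:-→d4:-→d5:-→d6:-→d7:-→d8:-→d9:-→d10:-→d11:-→d12:-→d13:-→d14:-→d15:-→d16:-→d17:-→d18:-→d19:-→d20:H2→d21:-→d22:-→d23:-→d24:- -> H2
  + 241.215.0.0/16 (H0) depth=16

== LOOKUPS ==
["H2","H2","H2","H1","H1","H1","H3","H2"]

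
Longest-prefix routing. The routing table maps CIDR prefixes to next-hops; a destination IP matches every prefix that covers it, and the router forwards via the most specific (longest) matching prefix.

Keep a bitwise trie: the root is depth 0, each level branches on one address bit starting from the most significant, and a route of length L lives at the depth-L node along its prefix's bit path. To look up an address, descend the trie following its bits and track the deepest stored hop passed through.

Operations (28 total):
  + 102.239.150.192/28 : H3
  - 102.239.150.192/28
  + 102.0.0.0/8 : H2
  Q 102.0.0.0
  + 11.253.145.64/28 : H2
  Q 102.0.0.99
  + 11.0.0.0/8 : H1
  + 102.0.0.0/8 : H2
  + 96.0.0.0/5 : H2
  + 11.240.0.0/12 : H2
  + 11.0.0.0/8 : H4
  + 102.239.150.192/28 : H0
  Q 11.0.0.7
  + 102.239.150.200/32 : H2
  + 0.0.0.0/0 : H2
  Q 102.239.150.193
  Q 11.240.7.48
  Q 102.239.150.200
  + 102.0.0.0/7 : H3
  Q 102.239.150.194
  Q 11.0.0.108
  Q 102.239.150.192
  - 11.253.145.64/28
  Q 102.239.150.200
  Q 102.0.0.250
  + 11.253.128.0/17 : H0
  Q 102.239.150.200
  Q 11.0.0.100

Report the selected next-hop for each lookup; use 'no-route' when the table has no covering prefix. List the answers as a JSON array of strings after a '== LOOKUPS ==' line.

Process each operation:
  add 102.239.150.192/28 -> H3 at depth 28
  - 102.239.150.192/28 clear@28
  add 102.0.0.0/8 -> H2 at depth 8
  ? 102.0.0.0  path d0:-→d1:-→d2:-→d3:-→d4:-→d5:-→d6:-→d7:-→d8:H2  best=H2
  add 11.253.145.64/28 -> H2 at depth 28
  ? 102.0.0.99  path d0:-→d1:-→d2:-→d3:-→d4:-→d5:-→d6:-→d7:-→d8:H2  best=H2
  add 11.0.0.0/8 -> H1 at depth 8
  add 102.0.0.0/8 -> H2 at depth 8
  add 96.0.0.0/5 -> H2 at depth 5
  add 11.240.0.0/12 -> H2 at depth 12
  add 11.0.0.0/8 -> H4 at depth 8
  add 102.239.150.192/28 -> H0 at depth 28
  ? 11.0.0.7  path d0:-→d1:-→d2:-→d3:-→d4:-→d5:-→d6:-→d7:-→d8:H4  best=H4
  add 102.239.150.200/32 -> H2 at depth 32
  add 0.0.0.0/0 -> H2 at depth 0
  ? 102.239.150.193  path d0:H2→d1:-→d2:-→d3:-→d4:-→d5:H2→d6:-→d7:-→d8:H2→d9:-→d10:-→d11:-→d12:-→d13:-→d14:-→d15:-→d16:-→d17:-→d18:-→d19:-→d20:-→d21:-→d22:-→d23:-→d24:-→d25:-→d26:-→d27:-→d28:H0  best=H0
  ? 11.240.7.48  path d0:H2→d1:-→d2:-→d3:-→d4:-→d5:-→d6:-→d7:-→d8:H4→d9:-→d10:-→d11:-→d12:H2  best=H2
  ? 102.239.150.200  path d0:H2→d1:-→d2:-→d3:-→d4:-→d5:H2→d6:-→d7:-→d8:H2→d9:-→d10:-→d11:-→d12:-→d13:-→d14:-→d15:-→d16:-→d17:-→d18:-→d19:-→d20:-→d21:-→d22:-→d23:-→d24:-→d25:-→d26:-→d27:-→d28:H0→d29:-→d30:-→d31:-→d32:H2  best=H2
  add 102.0.0.0/7 -> H3 at depth 7
  ? 102.239.150.194  path d0:H2→d1:-→d2:-→d3:-→d4:-→d5:H2→d6:-→d7:H3→d8:H2→d9:-→d10:-→d11:-→d12:-→d13:-→d14:-→d15:-→d16:-→d17:-→d18:-→d19:-→d20:-→d21:-→d22:-→d23:-→d24:-→d25:-→d26:-→d27:-→d28:H0  best=H0
  ? 11.0.0.108  path d0:H2→d1:-→d2:-→d3:-→d4:-→d5:-→d6:-→d7:-→d8:H4  best=H4
  ? 102.239.150.192  path d0:H2→d1:-→d2:-→d3:-→d4:-→d5:H2→d6:-→d7:H3→d8:H2→d9:-→d10:-→d11:-→d12:-→d13:-→d14:-→d15:-→d16:-→d17:-→d18:-→d19:-→d20:-→d21:-→d22:-→d23:-→d24:-→d25:-→d26:-→d27:-→d28:H0  best=H0
  - 11.253.145.64/28 clear@28
  ? 102.239.150.200  path d0:H2→d1:-→d2:-→d3:-→d4:-→d5:H2→d6:-→d7:H3→d8:H2→d9:-→d10:-→d11:-→d12:-→d13:-→d14:-→d15:-→d16:-→d17:-→d18:-→d19:-→d20:-→d21:-→d22:-→d23:-→d24:-→d25:-→d26:-→d27:-→d28:H0→d29:-→d30:-→d31:-→d32:H2  best=H2
  ? 102.0.0.250  path d0:H2→d1:-→d2:-→d3:-→d4:-→d5:H2→d6:-→d7:H3→d8:H2  best=H2
  add 11.253.128.0/17 -> H0 at depth 17
  ? 102.239.150.200  path d0:H2→d1:-→d2:-→d3:-→d4:-→d5:H2→d6:-→d7:H3→d8:H2→d9:-→d10:-→d11:-→d12:-→d13:-→d14:-→d15:-→d16:-→d17:-→d18:-→d19:-→d20:-→d21:-→d22:-→d23:-→d24:-→d25:-→d26:-→d27:-→d28:H0→d29:-→d30:-→d31:-→d32:H2  best=H2
  ? 11.0.0.100  path d0:H2→d1:-→d2:-→d3:-→d4:-→d5:-→d6:-→d7:-→d8:H4  best=H4

== LOOKUPS ==
["H2","H2","H4","H0","H2","H2","H0","H4","H0","H2","H2","H2","H4"]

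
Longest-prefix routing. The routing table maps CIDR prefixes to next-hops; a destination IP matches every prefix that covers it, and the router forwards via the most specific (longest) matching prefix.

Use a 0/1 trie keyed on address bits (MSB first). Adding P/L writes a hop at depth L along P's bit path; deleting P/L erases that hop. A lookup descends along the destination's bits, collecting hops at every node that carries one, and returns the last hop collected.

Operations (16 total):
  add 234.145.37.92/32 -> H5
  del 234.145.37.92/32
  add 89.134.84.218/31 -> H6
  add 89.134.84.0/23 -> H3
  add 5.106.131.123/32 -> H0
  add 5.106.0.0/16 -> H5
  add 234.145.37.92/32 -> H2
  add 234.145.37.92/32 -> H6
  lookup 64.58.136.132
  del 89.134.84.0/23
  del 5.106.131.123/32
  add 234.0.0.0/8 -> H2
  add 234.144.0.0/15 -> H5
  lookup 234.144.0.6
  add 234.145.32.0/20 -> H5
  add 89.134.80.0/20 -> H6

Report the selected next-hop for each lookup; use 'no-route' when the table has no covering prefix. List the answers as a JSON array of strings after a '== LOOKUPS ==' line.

Trace:
  add 234.145.37.92/32 -> H5 at depth 32
  del 234.145.37.92/32 (clear depth 32)
  add 89.134.84.218/31 -> H6 at depth 31
  add 89.134.84.0/23 -> H3 at depth 23
  add 5.106.131.123/32 -> H0 at depth 32
  add 5.106.0.0/16 -> H5 at depth 16
  add 234.145.37.92/32 -> H2 at depth 32
  add 234.145.37.92/32 -> H6 at depth 32
  lookup 64.58.136.132: bits 010 walk d0:-→d1:-→d2:-→d3:- -> no-route
  del 89.134.84.0/23 (clear depth 23)
  del 5.106.131.123/32 (clear depth 32)
  add 234.0.0.0/8 -> H2 at depth 8
  add 234.144.0.0/15 -> H5 at depth 15
  lookup 234.144.0.6: bits 111010101001000 walk d0:-→d1:-→d2:-→d3:-→d4:-→d5:-→d6:-→d7:-→d8:H2→d9:-→d10:-→d11:-→d12:-→d13:-→d14:-→d15:H5 -> H5
  add 234.145.32.0/20 -> H5 at depth 20
  add 89.134.80.0/20 -> H6 at depth 20

== LOOKUPS ==
["no-route","H5"]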